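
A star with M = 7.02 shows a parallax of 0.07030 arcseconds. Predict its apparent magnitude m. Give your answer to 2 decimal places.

d = 1/p = 1/0.07030″ = 14.225 pc.
m − M = 5 log₁₀ d − 5 = 5 log₁₀(14.225) − 5 = 5.7653 − 5 = 0.7653.
m = M + (m − M) = 7.02 + 0.7653 = 7.79.

m = 7.79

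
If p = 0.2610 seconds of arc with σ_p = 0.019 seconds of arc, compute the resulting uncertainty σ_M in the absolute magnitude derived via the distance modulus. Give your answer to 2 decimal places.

σ_M = 0.16 mag

M = m − 5 log₁₀ d + 5 = m + 5 log₁₀ p + 5, so ∂M/∂p = 5/(p ln 10).
σ_M = (5/ln 10) · (σ_p/p) = 2.1715 × 0.019/0.2610 = 2.1715 × 0.072797 = 0.15808.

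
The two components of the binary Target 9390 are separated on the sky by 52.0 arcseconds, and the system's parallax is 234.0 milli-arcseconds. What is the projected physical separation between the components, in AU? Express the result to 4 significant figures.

222.2 AU

d = 1/p = 1/0.2340″ = 4.2735 pc.
At distance d (pc), an angle of θ arcsec spans θ·d AU: s = 52.0 × 4.2735 = 222.22 AU.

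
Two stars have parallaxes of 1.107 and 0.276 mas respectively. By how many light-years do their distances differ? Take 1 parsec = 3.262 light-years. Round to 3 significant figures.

8870 ly

d_A = 1/0.001107″ = 903.34 pc; d_B = 1/0.0002760″ = 3623.2 pc.
|d_B − d_A| = |3623.2 − 903.34| = 2719.9 pc = 2719.9 × 3.262 ly = 8872.3 ly.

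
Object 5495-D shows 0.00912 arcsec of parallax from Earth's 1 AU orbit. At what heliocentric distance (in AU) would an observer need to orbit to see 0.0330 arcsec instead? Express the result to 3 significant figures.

Parallax scales linearly with baseline: p ∝ B, so B = p_target / p_Earth × 1 AU.
B = 0.0330 / 0.00912 = 3.6184 AU.

3.62 AU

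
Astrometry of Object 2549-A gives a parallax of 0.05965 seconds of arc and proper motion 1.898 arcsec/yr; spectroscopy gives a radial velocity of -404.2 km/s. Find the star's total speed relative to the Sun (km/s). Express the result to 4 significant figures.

d = 1/p = 1/0.05965″ = 16.764 pc.
v_t = 4.740 μ d = 4.740 × 1.898 × 16.764 = 150.82 km/s.
v = √(v_r² + v_t²) = √((-404.2)² + 150.82²) = √186124 = 431.42 km/s.

431.4 km/s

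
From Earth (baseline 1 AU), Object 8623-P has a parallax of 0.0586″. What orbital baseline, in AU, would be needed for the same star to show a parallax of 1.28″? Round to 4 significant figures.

Parallax scales linearly with baseline: p ∝ B, so B = p_target / p_Earth × 1 AU.
B = 1.28 / 0.0586 = 21.843 AU.

21.84 AU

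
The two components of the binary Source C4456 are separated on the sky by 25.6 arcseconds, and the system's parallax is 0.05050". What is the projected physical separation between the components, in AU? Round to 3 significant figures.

507 AU

d = 1/p = 1/0.05050″ = 19.802 pc.
At distance d (pc), an angle of θ arcsec spans θ·d AU: s = 25.6 × 19.802 = 506.93 AU.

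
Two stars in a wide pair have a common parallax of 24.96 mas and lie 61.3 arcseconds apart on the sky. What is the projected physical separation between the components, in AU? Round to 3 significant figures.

2460 AU

d = 1/p = 1/0.02496″ = 40.064 pc.
At distance d (pc), an angle of θ arcsec spans θ·d AU: s = 61.3 × 40.064 = 2455.9 AU.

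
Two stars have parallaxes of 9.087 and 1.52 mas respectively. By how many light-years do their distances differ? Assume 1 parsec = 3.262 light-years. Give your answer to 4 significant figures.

1787 ly

d_A = 1/0.009087″ = 110.05 pc; d_B = 1/0.001520″ = 657.89 pc.
|d_B − d_A| = |657.89 − 110.05| = 547.84 pc = 547.84 × 3.262 ly = 1787.1 ly.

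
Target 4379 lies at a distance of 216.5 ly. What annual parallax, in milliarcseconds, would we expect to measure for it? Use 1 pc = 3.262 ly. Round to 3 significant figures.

d = 216.5 ly ÷ 3.262 = 66.37 pc.
p = 1/d = 1/66.37 = 0.015067 arcsec.
= 0.015067 × 1000 = 15.067 mas.

15.1 mas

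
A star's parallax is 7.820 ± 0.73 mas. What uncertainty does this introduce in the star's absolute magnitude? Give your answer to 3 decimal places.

M = m − 5 log₁₀ d + 5 = m + 5 log₁₀ p + 5, so ∂M/∂p = 5/(p ln 10).
σ_M = (5/ln 10) · (σ_p/p) = 2.1715 × 0.73/7.820 = 2.1715 × 0.09335 = 0.20271.

σ_M = 0.203 mag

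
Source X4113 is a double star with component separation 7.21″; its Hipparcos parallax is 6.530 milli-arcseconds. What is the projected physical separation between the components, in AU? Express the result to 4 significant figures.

d = 1/p = 1/0.006530″ = 153.14 pc.
At distance d (pc), an angle of θ arcsec spans θ·d AU: s = 7.21 × 153.14 = 1104.1 AU.

1104 AU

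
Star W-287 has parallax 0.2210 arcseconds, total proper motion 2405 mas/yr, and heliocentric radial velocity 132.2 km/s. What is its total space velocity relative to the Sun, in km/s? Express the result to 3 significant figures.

d = 1/p = 1/0.2210″ = 4.5249 pc.
μ = 2405 mas/yr = 2.405 ″/yr.
v_t = 4.740 μ d = 4.740 × 2.405 × 4.5249 = 51.583 km/s.
v = √(v_r² + v_t²) = √(132.2² + 51.583²) = √20137.6 = 141.91 km/s.

142 km/s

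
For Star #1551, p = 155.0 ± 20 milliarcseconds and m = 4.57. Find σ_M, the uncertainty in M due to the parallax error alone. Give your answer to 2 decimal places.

M = m − 5 log₁₀ d + 5 = m + 5 log₁₀ p + 5, so ∂M/∂p = 5/(p ln 10).
σ_M = (5/ln 10) · (σ_p/p) = 2.1715 × 20/155.0 = 2.1715 × 0.12903 = 0.28019.

σ_M = 0.28 mag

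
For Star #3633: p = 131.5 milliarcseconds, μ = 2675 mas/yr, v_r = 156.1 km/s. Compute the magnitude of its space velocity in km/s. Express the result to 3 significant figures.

d = 1/p = 1/0.1315″ = 7.6046 pc.
μ = 2675 mas/yr = 2.675 ″/yr.
v_t = 4.740 μ d = 4.740 × 2.675 × 7.6046 = 96.423 km/s.
v = √(v_r² + v_t²) = √(156.1² + 96.423²) = √33664.6 = 183.48 km/s.

183 km/s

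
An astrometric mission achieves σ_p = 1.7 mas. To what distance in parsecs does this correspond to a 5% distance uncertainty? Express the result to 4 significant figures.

29.41 pc

σ_d/d = σ_p/p, so the condition is σ_p/p ≤ 0.05, i.e. p ≥ σ_p/0.05.
p_min = 1.7/0.05 = 34 mas = 0.034 arcsec.
d_max = 1/p_min = 1/0.034 = 29.412 pc.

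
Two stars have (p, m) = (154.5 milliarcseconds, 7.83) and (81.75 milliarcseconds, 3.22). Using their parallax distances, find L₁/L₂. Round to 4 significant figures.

d₁ = 1/p₁ = 1/0.1545″ = 6.4725 pc; d₂ = 1/p₂ = 1/0.08175″ = 12.232 pc.
M₁ = m₁ − 5 log₁₀ d₁ + 5 = 7.83 − 4.0554 + 5 = 8.7746.
M₂ = 3.22 − 5.4375 + 5 = 2.7825.
L₁/L₂ = 10^(0.4(M₂ − M₁)) = 10^(0.4 × (-5.9921)) = 10^(-2.39684) = 0.0040101.

L₁/L₂ = 0.004010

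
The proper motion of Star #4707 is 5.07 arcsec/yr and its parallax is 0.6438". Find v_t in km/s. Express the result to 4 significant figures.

d = 1/p = 1/0.6438″ = 1.5533 pc.
v_t = 4.74 × μ × d = 4.74 × 5.07 × 1.5533 = 37.329 km/s.

37.33 km/s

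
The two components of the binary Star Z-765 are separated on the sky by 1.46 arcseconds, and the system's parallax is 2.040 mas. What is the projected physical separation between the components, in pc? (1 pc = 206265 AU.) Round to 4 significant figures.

0.003470 pc

d = 1/p = 1/0.002040″ = 490.2 pc.
At distance d (pc), an angle of θ arcsec spans θ·d AU: s = 1.46 × 490.2 = 715.69 AU.
= 715.69 / 206265 = 0.0034698 pc.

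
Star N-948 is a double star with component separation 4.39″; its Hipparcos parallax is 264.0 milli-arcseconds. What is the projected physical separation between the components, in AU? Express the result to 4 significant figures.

16.63 AU

d = 1/p = 1/0.2640″ = 3.7879 pc.
At distance d (pc), an angle of θ arcsec spans θ·d AU: s = 4.39 × 3.7879 = 16.629 AU.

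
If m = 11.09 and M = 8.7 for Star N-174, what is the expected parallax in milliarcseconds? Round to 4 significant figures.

33.27 mas

m − M = 11.09 − 8.7 = 2.39.
d = 10^((m−M)/5 + 1) = 10^1.478 = 30.061 pc.
p = 1/d = 1/30.061 = 0.033266 arcsec = 33.266 mas.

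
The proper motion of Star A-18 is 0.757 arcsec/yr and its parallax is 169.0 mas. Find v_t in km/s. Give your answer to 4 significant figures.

d = 1/p = 1/0.1690″ = 5.9172 pc.
v_t = 4.74 × μ × d = 4.74 × 0.757 × 5.9172 = 21.232 km/s.

21.23 km/s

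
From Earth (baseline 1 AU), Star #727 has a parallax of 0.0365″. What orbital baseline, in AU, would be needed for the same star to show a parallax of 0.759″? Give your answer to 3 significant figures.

20.8 AU

Parallax scales linearly with baseline: p ∝ B, so B = p_target / p_Earth × 1 AU.
B = 0.759 / 0.0365 = 20.795 AU.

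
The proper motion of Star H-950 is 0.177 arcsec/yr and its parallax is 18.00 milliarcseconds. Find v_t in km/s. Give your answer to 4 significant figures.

d = 1/p = 1/0.01800″ = 55.556 pc.
v_t = 4.74 × μ × d = 4.74 × 0.177 × 55.556 = 46.61 km/s.

46.61 km/s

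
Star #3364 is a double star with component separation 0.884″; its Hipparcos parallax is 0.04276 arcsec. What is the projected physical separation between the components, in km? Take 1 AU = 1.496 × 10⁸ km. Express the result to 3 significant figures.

3.09 × 10^9 km

d = 1/p = 1/0.04276″ = 23.386 pc.
At distance d (pc), an angle of θ arcsec spans θ·d AU: s = 0.884 × 23.386 = 20.673 AU.
= 20.673 × 1.496 × 10⁸ km = 3.0927 × 10^9 km.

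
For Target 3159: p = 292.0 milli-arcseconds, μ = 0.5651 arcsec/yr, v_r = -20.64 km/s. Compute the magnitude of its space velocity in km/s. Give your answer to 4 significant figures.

22.59 km/s

d = 1/p = 1/0.2920″ = 3.4247 pc.
v_t = 4.740 μ d = 4.740 × 0.5651 × 3.4247 = 9.1733 km/s.
v = √(v_r² + v_t²) = √((-20.64)² + 9.1733²) = √510.159 = 22.587 km/s.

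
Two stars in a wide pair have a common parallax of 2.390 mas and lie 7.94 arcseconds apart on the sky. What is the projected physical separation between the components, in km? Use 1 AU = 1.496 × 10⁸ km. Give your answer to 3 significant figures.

d = 1/p = 1/0.002390″ = 418.41 pc.
At distance d (pc), an angle of θ arcsec spans θ·d AU: s = 7.94 × 418.41 = 3322.2 AU.
= 3322.2 × 1.496 × 10⁸ km = 4.9700 × 10^11 km.

4.97 × 10^11 km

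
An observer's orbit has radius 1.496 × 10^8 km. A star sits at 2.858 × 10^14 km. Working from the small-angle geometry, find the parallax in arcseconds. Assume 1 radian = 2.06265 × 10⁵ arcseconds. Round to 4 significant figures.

θ ≈ B/d = (1.496 × 10^8) / (2.858 × 10^14) = 5.2344 × 10^-7 rad.
In arcseconds: 5.2344 × 10^-7 × 206265 = 0.10797″.

0.1080 arcsec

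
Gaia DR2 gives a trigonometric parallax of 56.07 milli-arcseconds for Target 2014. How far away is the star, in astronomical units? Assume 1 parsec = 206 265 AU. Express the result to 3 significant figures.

p = 56.07 milli-arcseconds = 0.05607 arcsec.
d = 1/p = 1/0.05607 = 17.835 pc.
In AU: 17.835 × 206265 = 3.6787 × 10^6 AU.

3.68 × 10^6 AU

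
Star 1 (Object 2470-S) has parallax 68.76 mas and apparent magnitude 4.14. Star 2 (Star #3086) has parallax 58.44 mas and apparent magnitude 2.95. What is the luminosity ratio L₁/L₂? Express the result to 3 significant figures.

L₁/L₂ = 0.241

d₁ = 1/p₁ = 1/0.06876″ = 14.543 pc; d₂ = 1/p₂ = 1/0.05844″ = 17.112 pc.
M₁ = m₁ − 5 log₁₀ d₁ + 5 = 4.14 − 5.8133 + 5 = 3.3267.
M₂ = 2.95 − 6.1665 + 5 = 1.7835.
L₁/L₂ = 10^(0.4(M₂ − M₁)) = 10^(0.4 × (-1.5432)) = 10^(-0.61728) = 0.24139.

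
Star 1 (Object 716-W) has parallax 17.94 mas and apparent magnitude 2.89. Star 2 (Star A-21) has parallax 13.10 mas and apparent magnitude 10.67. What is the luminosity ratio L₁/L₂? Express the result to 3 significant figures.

d₁ = 1/p₁ = 1/0.01794″ = 55.741 pc; d₂ = 1/p₂ = 1/0.01310″ = 76.336 pc.
M₁ = m₁ − 5 log₁₀ d₁ + 5 = 2.89 − 8.7309 + 5 = -0.8409.
M₂ = 10.67 − 9.4136 + 5 = 6.2564.
L₁/L₂ = 10^(0.4(M₂ − M₁)) = 10^(0.4 × 7.0973) = 10^2.83892 = 690.11.

L₁/L₂ = 690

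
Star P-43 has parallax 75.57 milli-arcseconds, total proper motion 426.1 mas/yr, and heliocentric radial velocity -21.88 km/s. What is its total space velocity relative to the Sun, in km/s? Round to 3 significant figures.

d = 1/p = 1/0.07557″ = 13.233 pc.
μ = 426.1 mas/yr = 0.4261 ″/yr.
v_t = 4.740 μ d = 4.740 × 0.4261 × 13.233 = 26.727 km/s.
v = √(v_r² + v_t²) = √((-21.88)² + 26.727²) = √1193.07 = 34.541 km/s.

34.5 km/s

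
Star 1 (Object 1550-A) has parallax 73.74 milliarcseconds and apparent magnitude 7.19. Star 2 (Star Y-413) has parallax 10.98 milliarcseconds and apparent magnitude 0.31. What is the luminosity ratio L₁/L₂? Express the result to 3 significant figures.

d₁ = 1/p₁ = 1/0.07374″ = 13.561 pc; d₂ = 1/p₂ = 1/0.01098″ = 91.075 pc.
M₁ = m₁ − 5 log₁₀ d₁ + 5 = 7.19 − 5.6615 + 5 = 6.5285.
M₂ = 0.31 − 9.7970 + 5 = -4.4870.
L₁/L₂ = 10^(0.4(M₂ − M₁)) = 10^(0.4 × (-11.0155)) = 10^(-4.40620) = 0.000039246.

L₁/L₂ = 3.92 × 10^-5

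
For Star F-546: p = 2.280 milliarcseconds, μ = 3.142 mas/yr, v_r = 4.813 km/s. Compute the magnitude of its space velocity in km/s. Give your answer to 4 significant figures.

8.114 km/s

d = 1/p = 1/0.002280″ = 438.6 pc.
μ = 3.142 mas/yr = 0.003142 ″/yr.
v_t = 4.740 μ d = 4.740 × 0.003142 × 438.6 = 6.5321 km/s.
v = √(v_r² + v_t²) = √(4.813² + 6.5321²) = √65.8333 = 8.1138 km/s.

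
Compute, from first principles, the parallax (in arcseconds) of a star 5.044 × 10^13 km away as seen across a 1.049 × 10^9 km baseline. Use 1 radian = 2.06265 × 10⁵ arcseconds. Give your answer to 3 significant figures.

4.29 arcsec

θ ≈ B/d = (1.049 × 10^9) / (5.044 × 10^13) = 2.0797 × 10^-5 rad.
In arcseconds: 2.0797 × 10^-5 × 206265 = 4.2897″.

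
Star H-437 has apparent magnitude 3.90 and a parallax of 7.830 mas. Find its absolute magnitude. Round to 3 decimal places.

d = 1/p = 1/0.007830″ = 127.71 pc.
m − M = 5 log₁₀(127.71) − 5 = 10.5311 − 5 = 5.5311.
M = m − (m − M) = 3.90 − 5.5311 = -1.631.

M = -1.631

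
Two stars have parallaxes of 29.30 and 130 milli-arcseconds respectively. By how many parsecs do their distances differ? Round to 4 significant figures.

26.44 pc

d_A = 1/0.02930″ = 34.13 pc; d_B = 1/0.1300″ = 7.6923 pc.
|d_B − d_A| = |7.6923 − 34.13| = 26.438 pc.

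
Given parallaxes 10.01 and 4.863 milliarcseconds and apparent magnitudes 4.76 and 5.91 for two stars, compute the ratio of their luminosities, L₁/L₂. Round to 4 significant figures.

d₁ = 1/p₁ = 1/0.01001″ = 99.9 pc; d₂ = 1/p₂ = 1/0.004863″ = 205.63 pc.
M₁ = m₁ − 5 log₁₀ d₁ + 5 = 4.76 − 9.9978 + 5 = -0.2378.
M₂ = 5.91 − 11.5654 + 5 = -0.6554.
L₁/L₂ = 10^(0.4(M₂ − M₁)) = 10^(0.4 × (-0.4176)) = 10^(-0.16704) = 0.68071.

L₁/L₂ = 0.6807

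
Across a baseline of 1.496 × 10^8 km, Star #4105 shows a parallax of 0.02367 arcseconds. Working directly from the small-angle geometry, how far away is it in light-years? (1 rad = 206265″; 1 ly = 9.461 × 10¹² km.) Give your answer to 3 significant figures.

θ = 0.02367″ = 0.02367/206265 = 1.1476 × 10^-7 rad.
d = B/θ = (1.496 × 10^8) / (1.1476 × 10^-7) = 1.3036 × 10^15 km = (1.3036 × 10^15) / (9.461 × 10^12) ly = 137.79 ly.

138 ly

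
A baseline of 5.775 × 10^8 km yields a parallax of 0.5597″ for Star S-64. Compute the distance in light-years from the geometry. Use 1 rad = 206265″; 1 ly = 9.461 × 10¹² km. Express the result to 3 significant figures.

θ = 0.5597″ = 0.5597/206265 = 2.7135 × 10^-6 rad.
d = B/θ = (5.775 × 10^8) / (2.7135 × 10^-6) = 2.1282 × 10^14 km = (2.1282 × 10^14) / (9.461 × 10^12) ly = 22.494 ly.

22.5 ly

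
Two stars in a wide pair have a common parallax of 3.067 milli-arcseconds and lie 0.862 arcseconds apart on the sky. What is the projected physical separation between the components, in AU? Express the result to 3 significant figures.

d = 1/p = 1/0.003067″ = 326.05 pc.
At distance d (pc), an angle of θ arcsec spans θ·d AU: s = 0.862 × 326.05 = 281.06 AU.

281 AU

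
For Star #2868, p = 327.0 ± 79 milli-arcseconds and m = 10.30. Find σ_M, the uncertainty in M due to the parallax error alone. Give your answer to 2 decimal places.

M = m − 5 log₁₀ d + 5 = m + 5 log₁₀ p + 5, so ∂M/∂p = 5/(p ln 10).
σ_M = (5/ln 10) · (σ_p/p) = 2.1715 × 79/327.0 = 2.1715 × 0.24159 = 0.52461.

σ_M = 0.52 mag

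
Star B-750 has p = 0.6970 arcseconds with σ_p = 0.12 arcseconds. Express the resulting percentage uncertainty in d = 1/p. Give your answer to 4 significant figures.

17.22%

For d = 1/p, |σ_d/d| = |σ_p/p|.
σ_p/p = 0.12 / 0.6970 = 0.17217 = 17.217%.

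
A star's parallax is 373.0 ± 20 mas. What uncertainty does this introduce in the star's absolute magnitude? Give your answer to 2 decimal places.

M = m − 5 log₁₀ d + 5 = m + 5 log₁₀ p + 5, so ∂M/∂p = 5/(p ln 10).
σ_M = (5/ln 10) · (σ_p/p) = 2.1715 × 20/373.0 = 2.1715 × 0.053619 = 0.11643.

σ_M = 0.12 mag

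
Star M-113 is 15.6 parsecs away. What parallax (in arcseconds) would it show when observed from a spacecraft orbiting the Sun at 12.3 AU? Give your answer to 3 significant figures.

0.788 arcsec

p (arcsec) = B (AU) / d (pc).
p = 12.3 / 15.6 = 0.78846 arcsec.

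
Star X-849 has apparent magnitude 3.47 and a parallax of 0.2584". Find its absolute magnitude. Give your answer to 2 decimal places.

M = 5.53

d = 1/p = 1/0.2584″ = 3.87 pc.
m − M = 5 log₁₀(3.87) − 5 = 2.9386 − 5 = -2.0614.
M = m − (m − M) = 3.47 − (-2.0614) = 5.53.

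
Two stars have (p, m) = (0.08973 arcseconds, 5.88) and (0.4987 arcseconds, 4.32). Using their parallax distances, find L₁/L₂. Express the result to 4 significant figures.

d₁ = 1/p₁ = 1/0.08973″ = 11.145 pc; d₂ = 1/p₂ = 1/0.4987″ = 2.0052 pc.
M₁ = m₁ − 5 log₁₀ d₁ + 5 = 5.88 − 5.2354 + 5 = 5.6446.
M₂ = 4.32 − 1.5108 + 5 = 7.8092.
L₁/L₂ = 10^(0.4(M₂ − M₁)) = 10^(0.4 × 2.1646) = 10^0.86584 = 7.3424.

L₁/L₂ = 7.342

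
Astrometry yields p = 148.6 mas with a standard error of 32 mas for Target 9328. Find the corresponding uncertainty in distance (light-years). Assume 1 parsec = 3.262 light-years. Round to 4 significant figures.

d = 1/p, so σ_d = σ_p / p².
σ_d = 0.0320 / (0.1486)² = 0.0320 / 0.022082 = 1.4491 pc = 1.4491 × 3.262 ly = 4.727 ly.

4.727 ly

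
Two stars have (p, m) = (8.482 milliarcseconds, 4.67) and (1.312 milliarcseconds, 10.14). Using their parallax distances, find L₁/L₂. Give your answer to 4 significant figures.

d₁ = 1/p₁ = 1/0.008482″ = 117.9 pc; d₂ = 1/p₂ = 1/0.001312″ = 762.2 pc.
M₁ = m₁ − 5 log₁₀ d₁ + 5 = 4.67 − 10.3576 + 5 = -0.6876.
M₂ = 10.14 − 14.4103 + 5 = 0.7297.
L₁/L₂ = 10^(0.4(M₂ − M₁)) = 10^(0.4 × 1.4173) = 10^0.56692 = 3.6891.

L₁/L₂ = 3.689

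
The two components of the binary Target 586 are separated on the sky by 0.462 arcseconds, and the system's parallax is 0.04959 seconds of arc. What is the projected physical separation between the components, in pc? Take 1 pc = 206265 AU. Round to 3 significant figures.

d = 1/p = 1/0.04959″ = 20.165 pc.
At distance d (pc), an angle of θ arcsec spans θ·d AU: s = 0.462 × 20.165 = 9.3162 AU.
= 9.3162 / 206265 = 4.5166 × 10^-5 pc.

4.52 × 10^-5 pc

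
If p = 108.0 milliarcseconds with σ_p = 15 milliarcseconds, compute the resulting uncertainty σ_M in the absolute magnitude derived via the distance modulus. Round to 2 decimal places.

σ_M = 0.30 mag

M = m − 5 log₁₀ d + 5 = m + 5 log₁₀ p + 5, so ∂M/∂p = 5/(p ln 10).
σ_M = (5/ln 10) · (σ_p/p) = 2.1715 × 15/108.0 = 2.1715 × 0.13889 = 0.3016.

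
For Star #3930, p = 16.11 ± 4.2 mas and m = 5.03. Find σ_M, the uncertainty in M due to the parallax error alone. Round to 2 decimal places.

M = m − 5 log₁₀ d + 5 = m + 5 log₁₀ p + 5, so ∂M/∂p = 5/(p ln 10).
σ_M = (5/ln 10) · (σ_p/p) = 2.1715 × 4.2/16.11 = 2.1715 × 0.26071 = 0.56613.

σ_M = 0.57 mag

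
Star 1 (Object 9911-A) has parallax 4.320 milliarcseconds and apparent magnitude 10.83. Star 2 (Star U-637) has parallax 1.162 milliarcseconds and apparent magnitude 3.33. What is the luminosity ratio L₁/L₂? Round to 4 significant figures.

L₁/L₂ = 7.235 × 10^-5

d₁ = 1/p₁ = 1/0.004320″ = 231.48 pc; d₂ = 1/p₂ = 1/0.001162″ = 860.59 pc.
M₁ = m₁ − 5 log₁₀ d₁ + 5 = 10.83 − 11.8226 + 5 = 4.0074.
M₂ = 3.33 − 14.6740 + 5 = -6.3440.
L₁/L₂ = 10^(0.4(M₂ − M₁)) = 10^(0.4 × (-10.3514)) = 10^(-4.14056) = 0.00007235.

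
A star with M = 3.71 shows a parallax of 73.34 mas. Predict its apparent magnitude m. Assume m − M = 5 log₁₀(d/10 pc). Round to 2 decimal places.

m = 4.38

d = 1/p = 1/0.07334″ = 13.635 pc.
m − M = 5 log₁₀ d − 5 = 5 log₁₀(13.635) − 5 = 5.6733 − 5 = 0.6733.
m = M + (m − M) = 3.71 + 0.6733 = 4.38.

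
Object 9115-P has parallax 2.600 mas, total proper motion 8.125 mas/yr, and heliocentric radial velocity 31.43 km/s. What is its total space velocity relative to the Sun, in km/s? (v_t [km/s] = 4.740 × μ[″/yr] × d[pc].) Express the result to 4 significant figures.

d = 1/p = 1/0.002600″ = 384.62 pc.
μ = 8.125 mas/yr = 0.008125 ″/yr.
v_t = 4.740 μ d = 4.740 × 0.008125 × 384.62 = 14.813 km/s.
v = √(v_r² + v_t²) = √(31.43² + 14.813²) = √1207.27 = 34.746 km/s.

34.75 km/s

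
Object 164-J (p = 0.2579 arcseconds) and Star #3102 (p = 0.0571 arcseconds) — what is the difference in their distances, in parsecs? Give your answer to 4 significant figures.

13.64 pc

d_A = 1/0.2579″ = 3.8775 pc; d_B = 1/0.05710″ = 17.513 pc.
|d_B − d_A| = |17.513 − 3.8775| = 13.636 pc.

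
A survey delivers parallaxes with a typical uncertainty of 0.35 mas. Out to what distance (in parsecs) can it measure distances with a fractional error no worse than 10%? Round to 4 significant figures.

σ_d/d = σ_p/p, so the condition is σ_p/p ≤ 0.10, i.e. p ≥ σ_p/0.10.
p_min = 0.35/0.10 = 3.5 mas = 0.0035 arcsec.
d_max = 1/p_min = 1/0.0035 = 285.71 pc.

285.7 pc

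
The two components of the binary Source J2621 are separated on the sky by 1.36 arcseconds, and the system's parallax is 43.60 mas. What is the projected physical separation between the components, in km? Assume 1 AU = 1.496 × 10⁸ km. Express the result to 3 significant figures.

4.67 × 10^9 km

d = 1/p = 1/0.04360″ = 22.936 pc.
At distance d (pc), an angle of θ arcsec spans θ·d AU: s = 1.36 × 22.936 = 31.193 AU.
= 31.193 × 1.496 × 10⁸ km = 4.6665 × 10^9 km.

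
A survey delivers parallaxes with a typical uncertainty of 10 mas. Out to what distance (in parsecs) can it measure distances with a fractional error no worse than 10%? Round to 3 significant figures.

σ_d/d = σ_p/p, so the condition is σ_p/p ≤ 0.10, i.e. p ≥ σ_p/0.10.
p_min = 10/0.10 = 100 mas = 0.1 arcsec.
d_max = 1/p_min = 1/0.1 = 10 pc.

10.0 pc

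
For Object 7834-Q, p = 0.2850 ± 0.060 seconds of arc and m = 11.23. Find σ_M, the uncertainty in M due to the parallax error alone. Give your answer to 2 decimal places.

M = m − 5 log₁₀ d + 5 = m + 5 log₁₀ p + 5, so ∂M/∂p = 5/(p ln 10).
σ_M = (5/ln 10) · (σ_p/p) = 2.1715 × 0.060/0.2850 = 2.1715 × 0.21053 = 0.45717.

σ_M = 0.46 mag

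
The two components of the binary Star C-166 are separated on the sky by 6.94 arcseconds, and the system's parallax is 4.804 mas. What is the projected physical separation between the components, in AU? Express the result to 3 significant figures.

d = 1/p = 1/0.004804″ = 208.16 pc.
At distance d (pc), an angle of θ arcsec spans θ·d AU: s = 6.94 × 208.16 = 1444.6 AU.

1440 AU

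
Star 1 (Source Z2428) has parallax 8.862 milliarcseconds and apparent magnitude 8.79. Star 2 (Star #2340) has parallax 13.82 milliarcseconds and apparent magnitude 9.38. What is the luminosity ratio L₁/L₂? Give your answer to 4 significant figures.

L₁/L₂ = 4.187

d₁ = 1/p₁ = 1/0.008862″ = 112.84 pc; d₂ = 1/p₂ = 1/0.01382″ = 72.359 pc.
M₁ = m₁ − 5 log₁₀ d₁ + 5 = 8.79 − 10.2623 + 5 = 3.5277.
M₂ = 9.38 − 9.2975 + 5 = 5.0825.
L₁/L₂ = 10^(0.4(M₂ − M₁)) = 10^(0.4 × 1.5548) = 10^0.62192 = 4.1872.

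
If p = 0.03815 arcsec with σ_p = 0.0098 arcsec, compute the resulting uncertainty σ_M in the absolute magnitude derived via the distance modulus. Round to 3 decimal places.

M = m − 5 log₁₀ d + 5 = m + 5 log₁₀ p + 5, so ∂M/∂p = 5/(p ln 10).
σ_M = (5/ln 10) · (σ_p/p) = 2.1715 × 0.0098/0.03815 = 2.1715 × 0.25688 = 0.55781.

σ_M = 0.558 mag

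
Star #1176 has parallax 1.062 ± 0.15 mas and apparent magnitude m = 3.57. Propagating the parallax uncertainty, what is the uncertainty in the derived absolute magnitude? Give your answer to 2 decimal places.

σ_M = 0.31 mag

M = m − 5 log₁₀ d + 5 = m + 5 log₁₀ p + 5, so ∂M/∂p = 5/(p ln 10).
σ_M = (5/ln 10) · (σ_p/p) = 2.1715 × 0.15/1.062 = 2.1715 × 0.14124 = 0.3067.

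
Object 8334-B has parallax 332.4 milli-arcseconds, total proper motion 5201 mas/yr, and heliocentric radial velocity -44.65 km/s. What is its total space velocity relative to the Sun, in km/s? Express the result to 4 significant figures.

d = 1/p = 1/0.3324″ = 3.0084 pc.
μ = 5201 mas/yr = 5.201 ″/yr.
v_t = 4.740 μ d = 4.740 × 5.201 × 3.0084 = 74.165 km/s.
v = √(v_r² + v_t²) = √((-44.65)² + 74.165²) = √7494.07 = 86.568 km/s.

86.57 km/s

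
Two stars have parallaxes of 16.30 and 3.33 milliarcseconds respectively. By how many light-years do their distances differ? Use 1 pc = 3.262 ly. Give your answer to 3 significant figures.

779 ly

d_A = 1/0.01630″ = 61.35 pc; d_B = 1/0.003330″ = 300.3 pc.
|d_B − d_A| = |300.3 − 61.35| = 238.95 pc = 238.95 × 3.262 ly = 779.45 ly.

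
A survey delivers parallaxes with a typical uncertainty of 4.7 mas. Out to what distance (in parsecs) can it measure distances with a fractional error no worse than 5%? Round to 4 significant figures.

10.64 pc

σ_d/d = σ_p/p, so the condition is σ_p/p ≤ 0.05, i.e. p ≥ σ_p/0.05.
p_min = 4.7/0.05 = 94 mas = 0.094 arcsec.
d_max = 1/p_min = 1/0.094 = 10.638 pc.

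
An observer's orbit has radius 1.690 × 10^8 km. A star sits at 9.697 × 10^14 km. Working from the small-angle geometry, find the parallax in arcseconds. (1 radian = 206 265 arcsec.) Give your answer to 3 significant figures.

θ ≈ B/d = (1.690 × 10^8) / (9.697 × 10^14) = 1.7428 × 10^-7 rad.
In arcseconds: 1.7428 × 10^-7 × 206265 = 0.035948″.

0.0359 arcsec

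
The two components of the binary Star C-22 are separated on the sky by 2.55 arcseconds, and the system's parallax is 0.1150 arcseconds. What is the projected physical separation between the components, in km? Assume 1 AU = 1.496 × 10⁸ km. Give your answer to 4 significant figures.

3.317 × 10^9 km

d = 1/p = 1/0.1150″ = 8.6957 pc.
At distance d (pc), an angle of θ arcsec spans θ·d AU: s = 2.55 × 8.6957 = 22.174 AU.
= 22.174 × 1.496 × 10⁸ km = 3.3172 × 10^9 km.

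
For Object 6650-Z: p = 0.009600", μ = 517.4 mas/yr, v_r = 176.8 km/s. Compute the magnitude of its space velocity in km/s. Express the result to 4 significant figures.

310.7 km/s

d = 1/p = 1/0.009600″ = 104.17 pc.
μ = 517.4 mas/yr = 0.5174 ″/yr.
v_t = 4.740 μ d = 4.740 × 0.5174 × 104.17 = 255.47 km/s.
v = √(v_r² + v_t²) = √(176.8² + 255.47²) = √96523.2 = 310.68 km/s.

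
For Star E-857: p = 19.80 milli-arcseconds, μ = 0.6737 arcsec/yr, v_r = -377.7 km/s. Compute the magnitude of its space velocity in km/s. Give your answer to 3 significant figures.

411 km/s

d = 1/p = 1/0.01980″ = 50.505 pc.
v_t = 4.740 μ d = 4.740 × 0.6737 × 50.505 = 161.28 km/s.
v = √(v_r² + v_t²) = √((-377.7)² + 161.28²) = √168669 = 410.69 km/s.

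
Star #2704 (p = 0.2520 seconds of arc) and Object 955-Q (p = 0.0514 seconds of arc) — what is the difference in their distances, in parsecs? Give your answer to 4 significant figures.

d_A = 1/0.2520″ = 3.9683 pc; d_B = 1/0.05140″ = 19.455 pc.
|d_B − d_A| = |19.455 − 3.9683| = 15.487 pc.

15.49 pc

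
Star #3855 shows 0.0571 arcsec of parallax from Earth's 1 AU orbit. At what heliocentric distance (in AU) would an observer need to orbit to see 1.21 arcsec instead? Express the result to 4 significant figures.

21.19 AU

Parallax scales linearly with baseline: p ∝ B, so B = p_target / p_Earth × 1 AU.
B = 1.21 / 0.0571 = 21.191 AU.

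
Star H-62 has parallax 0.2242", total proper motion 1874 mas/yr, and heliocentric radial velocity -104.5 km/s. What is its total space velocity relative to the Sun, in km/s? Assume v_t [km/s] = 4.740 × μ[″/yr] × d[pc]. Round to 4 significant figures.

111.8 km/s

d = 1/p = 1/0.2242″ = 4.4603 pc.
μ = 1874 mas/yr = 1.874 ″/yr.
v_t = 4.740 μ d = 4.740 × 1.874 × 4.4603 = 39.62 km/s.
v = √(v_r² + v_t²) = √((-104.5)² + 39.62²) = √12490 = 111.76 km/s.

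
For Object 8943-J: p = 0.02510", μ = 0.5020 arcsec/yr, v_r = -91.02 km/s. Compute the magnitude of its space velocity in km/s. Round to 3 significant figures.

d = 1/p = 1/0.02510″ = 39.841 pc.
v_t = 4.740 μ d = 4.740 × 0.5020 × 39.841 = 94.801 km/s.
v = √(v_r² + v_t²) = √((-91.02)² + 94.801²) = √17271.9 = 131.42 km/s.

131 km/s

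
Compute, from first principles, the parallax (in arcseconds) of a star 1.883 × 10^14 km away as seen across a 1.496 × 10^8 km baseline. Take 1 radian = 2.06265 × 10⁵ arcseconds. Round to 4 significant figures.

θ ≈ B/d = (1.496 × 10^8) / (1.883 × 10^14) = 7.9448 × 10^-7 rad.
In arcseconds: 7.9448 × 10^-7 × 206265 = 0.16387″.

0.1639 arcsec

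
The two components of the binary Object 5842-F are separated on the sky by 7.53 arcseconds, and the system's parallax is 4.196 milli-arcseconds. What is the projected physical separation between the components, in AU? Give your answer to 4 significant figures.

d = 1/p = 1/0.004196″ = 238.32 pc.
At distance d (pc), an angle of θ arcsec spans θ·d AU: s = 7.53 × 238.32 = 1794.5 AU.

1795 AU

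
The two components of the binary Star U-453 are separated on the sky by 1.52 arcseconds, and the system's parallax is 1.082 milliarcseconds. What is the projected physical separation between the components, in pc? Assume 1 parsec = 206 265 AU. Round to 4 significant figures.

d = 1/p = 1/0.001082″ = 924.21 pc.
At distance d (pc), an angle of θ arcsec spans θ·d AU: s = 1.52 × 924.21 = 1404.8 AU.
= 1404.8 / 206265 = 0.0068107 pc.

0.006811 pc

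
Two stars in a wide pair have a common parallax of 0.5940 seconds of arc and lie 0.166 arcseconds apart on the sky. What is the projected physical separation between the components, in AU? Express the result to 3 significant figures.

d = 1/p = 1/0.5940″ = 1.6835 pc.
At distance d (pc), an angle of θ arcsec spans θ·d AU: s = 0.166 × 1.6835 = 0.27946 AU.

0.279 AU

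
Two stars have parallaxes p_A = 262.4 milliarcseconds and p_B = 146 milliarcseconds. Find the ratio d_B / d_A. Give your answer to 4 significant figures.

1.797

Since d = 1/p, d_B/d_A = p_A/p_B.
= 262.4 / 146 = 1.7973.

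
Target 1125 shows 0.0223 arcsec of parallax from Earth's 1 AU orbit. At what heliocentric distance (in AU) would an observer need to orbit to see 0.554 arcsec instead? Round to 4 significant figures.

Parallax scales linearly with baseline: p ∝ B, so B = p_target / p_Earth × 1 AU.
B = 0.554 / 0.0223 = 24.843 AU.

24.84 AU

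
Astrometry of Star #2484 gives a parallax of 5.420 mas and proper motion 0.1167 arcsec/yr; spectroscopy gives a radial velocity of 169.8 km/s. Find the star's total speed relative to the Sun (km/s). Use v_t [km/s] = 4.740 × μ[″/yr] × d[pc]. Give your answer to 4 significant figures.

d = 1/p = 1/0.005420″ = 184.5 pc.
v_t = 4.740 μ d = 4.740 × 0.1167 × 184.5 = 102.06 km/s.
v = √(v_r² + v_t²) = √(169.8² + 102.06²) = √39248.3 = 198.11 km/s.

198.1 km/s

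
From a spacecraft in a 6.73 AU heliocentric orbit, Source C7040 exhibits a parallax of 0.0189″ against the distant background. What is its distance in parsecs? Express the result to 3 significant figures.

356 pc

With baseline B (in AU) and parallax p (in arcsec), d = B/p parsecs.
d = 6.73 / 0.0189 = 356.08 pc.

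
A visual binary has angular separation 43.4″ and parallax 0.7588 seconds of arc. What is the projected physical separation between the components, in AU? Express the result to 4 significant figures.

d = 1/p = 1/0.7588″ = 1.3179 pc.
At distance d (pc), an angle of θ arcsec spans θ·d AU: s = 43.4 × 1.3179 = 57.197 AU.

57.20 AU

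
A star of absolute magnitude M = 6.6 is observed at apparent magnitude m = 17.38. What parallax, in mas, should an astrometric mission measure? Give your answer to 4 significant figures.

m − M = 17.38 − 6.6 = 10.78.
d = 10^((m−M)/5 + 1) = 10^3.156 = 1432.2 pc.
p = 1/d = 1/1432.2 = 0.00069823 arcsec = 0.69823 mas.

0.6982 mas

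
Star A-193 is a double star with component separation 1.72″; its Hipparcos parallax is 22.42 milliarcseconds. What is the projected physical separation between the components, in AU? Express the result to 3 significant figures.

d = 1/p = 1/0.02242″ = 44.603 pc.
At distance d (pc), an angle of θ arcsec spans θ·d AU: s = 1.72 × 44.603 = 76.717 AU.

76.7 AU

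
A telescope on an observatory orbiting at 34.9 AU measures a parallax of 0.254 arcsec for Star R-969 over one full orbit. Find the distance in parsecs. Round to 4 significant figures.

With baseline B (in AU) and parallax p (in arcsec), d = B/p parsecs.
d = 34.9 / 0.254 = 137.4 pc.

137.4 pc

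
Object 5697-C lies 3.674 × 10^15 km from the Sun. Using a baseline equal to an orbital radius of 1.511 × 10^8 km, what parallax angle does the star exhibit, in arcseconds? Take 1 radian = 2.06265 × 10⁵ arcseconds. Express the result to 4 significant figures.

0.008483 arcsec

θ ≈ B/d = (1.511 × 10^8) / (3.674 × 10^15) = 4.1127 × 10^-8 rad.
In arcseconds: 4.1127 × 10^-8 × 206265 = 0.0084831″.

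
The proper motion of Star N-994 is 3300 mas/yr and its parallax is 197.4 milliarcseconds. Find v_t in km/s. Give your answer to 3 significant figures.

d = 1/p = 1/0.1974″ = 5.0659 pc.
μ = 3300 mas/yr = 3.30 ″/yr.
v_t = 4.74 × μ × d = 4.74 × 3.30 × 5.0659 = 79.241 km/s.

79.2 km/s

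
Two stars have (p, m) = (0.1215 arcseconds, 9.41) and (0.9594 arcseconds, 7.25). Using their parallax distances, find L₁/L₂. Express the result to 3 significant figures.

d₁ = 1/p₁ = 1/0.1215″ = 8.2305 pc; d₂ = 1/p₂ = 1/0.9594″ = 1.0423 pc.
M₁ = m₁ − 5 log₁₀ d₁ + 5 = 9.41 − 4.5771 + 5 = 9.8329.
M₂ = 7.25 − 0.0900 + 5 = 12.1600.
L₁/L₂ = 10^(0.4(M₂ − M₁)) = 10^(0.4 × 2.3271) = 10^0.93084 = 8.5279.

L₁/L₂ = 8.53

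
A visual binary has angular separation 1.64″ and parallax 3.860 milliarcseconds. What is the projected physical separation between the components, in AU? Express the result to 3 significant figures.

425 AU

d = 1/p = 1/0.003860″ = 259.07 pc.
At distance d (pc), an angle of θ arcsec spans θ·d AU: s = 1.64 × 259.07 = 424.87 AU.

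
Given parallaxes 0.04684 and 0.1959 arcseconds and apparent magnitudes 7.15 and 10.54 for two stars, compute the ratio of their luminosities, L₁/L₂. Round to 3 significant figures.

L₁/L₂ = 397

d₁ = 1/p₁ = 1/0.04684″ = 21.349 pc; d₂ = 1/p₂ = 1/0.1959″ = 5.1046 pc.
M₁ = m₁ − 5 log₁₀ d₁ + 5 = 7.15 − 6.6469 + 5 = 5.5031.
M₂ = 10.54 − 3.5398 + 5 = 12.0002.
L₁/L₂ = 10^(0.4(M₂ − M₁)) = 10^(0.4 × 6.4971) = 10^2.59884 = 397.05.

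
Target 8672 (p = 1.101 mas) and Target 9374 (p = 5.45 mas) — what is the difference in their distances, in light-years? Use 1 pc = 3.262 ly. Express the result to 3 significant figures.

2360 ly

d_A = 1/0.001101″ = 908.27 pc; d_B = 1/0.005450″ = 183.49 pc.
|d_B − d_A| = |183.49 − 908.27| = 724.78 pc = 724.78 × 3.262 ly = 2364.2 ly.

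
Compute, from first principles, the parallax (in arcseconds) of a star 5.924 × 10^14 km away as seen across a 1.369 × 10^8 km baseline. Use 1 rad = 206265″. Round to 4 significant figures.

0.04767 arcsec

θ ≈ B/d = (1.369 × 10^8) / (5.924 × 10^14) = 2.3109 × 10^-7 rad.
In arcseconds: 2.3109 × 10^-7 × 206265 = 0.047666″.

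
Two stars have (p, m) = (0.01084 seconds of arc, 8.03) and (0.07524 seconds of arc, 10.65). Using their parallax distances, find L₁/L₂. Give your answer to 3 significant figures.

L₁/L₂ = 538

d₁ = 1/p₁ = 1/0.01084″ = 92.251 pc; d₂ = 1/p₂ = 1/0.07524″ = 13.291 pc.
M₁ = m₁ − 5 log₁₀ d₁ + 5 = 8.03 − 9.8249 + 5 = 3.2051.
M₂ = 10.65 − 5.6178 + 5 = 10.0322.
L₁/L₂ = 10^(0.4(M₂ − M₁)) = 10^(0.4 × 6.8271) = 10^2.73084 = 538.07.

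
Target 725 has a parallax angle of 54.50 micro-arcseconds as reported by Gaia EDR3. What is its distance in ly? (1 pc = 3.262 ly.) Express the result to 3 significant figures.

p = 54.50 micro-arcseconds = 0.00005450 arcsec.
d = 1/p = 1/0.00005450 = 18349 pc.
In light-years: 18349 × 3.262 = 59854 ly.

59900 ly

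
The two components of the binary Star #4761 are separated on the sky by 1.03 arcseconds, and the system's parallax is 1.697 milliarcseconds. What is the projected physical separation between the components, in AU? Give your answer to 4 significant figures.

607.0 AU

d = 1/p = 1/0.001697″ = 589.28 pc.
At distance d (pc), an angle of θ arcsec spans θ·d AU: s = 1.03 × 589.28 = 606.96 AU.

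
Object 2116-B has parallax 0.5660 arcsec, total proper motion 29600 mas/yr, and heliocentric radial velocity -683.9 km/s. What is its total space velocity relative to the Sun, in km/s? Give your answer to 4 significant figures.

727.4 km/s

d = 1/p = 1/0.5660″ = 1.7668 pc.
μ = 29600 mas/yr = 29.60 ″/yr.
v_t = 4.740 μ d = 4.740 × 29.60 × 1.7668 = 247.89 km/s.
v = √(v_r² + v_t²) = √((-683.9)² + 247.89²) = √529169 = 727.44 km/s.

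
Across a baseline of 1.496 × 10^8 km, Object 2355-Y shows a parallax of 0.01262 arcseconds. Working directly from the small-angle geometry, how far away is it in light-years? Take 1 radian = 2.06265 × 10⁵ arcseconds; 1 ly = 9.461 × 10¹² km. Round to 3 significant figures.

258 ly

θ = 0.01262″ = 0.01262/206265 = 6.1183 × 10^-8 rad.
d = B/θ = (1.496 × 10^8) / (6.1183 × 10^-8) = 2.4451 × 10^15 km = (2.4451 × 10^15) / (9.461 × 10^12) ly = 258.44 ly.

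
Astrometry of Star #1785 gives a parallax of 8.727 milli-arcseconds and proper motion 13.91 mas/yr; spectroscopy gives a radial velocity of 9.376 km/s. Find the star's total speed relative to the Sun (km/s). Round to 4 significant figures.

d = 1/p = 1/0.008727″ = 114.59 pc.
μ = 13.91 mas/yr = 0.01391 ″/yr.
v_t = 4.740 μ d = 4.740 × 0.01391 × 114.59 = 7.5553 km/s.
v = √(v_r² + v_t²) = √(9.376² + 7.5553²) = √144.992 = 12.041 km/s.

12.04 km/s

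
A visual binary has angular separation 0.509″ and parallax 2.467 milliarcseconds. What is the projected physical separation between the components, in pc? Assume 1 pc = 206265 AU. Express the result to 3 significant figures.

d = 1/p = 1/0.002467″ = 405.35 pc.
At distance d (pc), an angle of θ arcsec spans θ·d AU: s = 0.509 × 405.35 = 206.32 AU.
= 206.32 / 206265 = 0.0010003 pc.

0.00100 pc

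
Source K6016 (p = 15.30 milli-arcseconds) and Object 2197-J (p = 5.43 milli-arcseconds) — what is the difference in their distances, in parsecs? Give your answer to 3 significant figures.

119 pc

d_A = 1/0.01530″ = 65.359 pc; d_B = 1/0.005430″ = 184.16 pc.
|d_B − d_A| = |184.16 − 65.359| = 118.8 pc.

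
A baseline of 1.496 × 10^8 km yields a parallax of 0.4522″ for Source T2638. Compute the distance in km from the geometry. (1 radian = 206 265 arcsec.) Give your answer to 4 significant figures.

6.824 × 10^13 km

θ = 0.4522″ = 0.4522/206265 = 2.1923 × 10^-6 rad.
d = B/θ = (1.496 × 10^8) / (2.1923 × 10^-6) = 6.8239 × 10^13 km.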